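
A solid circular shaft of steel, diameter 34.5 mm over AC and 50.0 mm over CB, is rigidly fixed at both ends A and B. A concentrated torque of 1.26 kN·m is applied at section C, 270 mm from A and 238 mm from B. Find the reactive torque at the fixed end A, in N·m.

Compatibility: T_A·a/J_AC = T_B·b/J_CB with T_A + T_B = T₀.
J_AC = 1.39×10^-7 m⁴, J_CB = 6.14×10^-7 m⁴, so T_A = T₀·(J_AC/a)/((J_AC/a)+(J_CB/b)) = 209.8 N·m, T_B = 1050 N·m.

210 N·m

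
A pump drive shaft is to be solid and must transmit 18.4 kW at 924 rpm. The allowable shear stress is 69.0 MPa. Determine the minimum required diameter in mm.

24.1 mm

ω = 2π·924/60 = 96.76 rad/s, so T = P/ω = 18.4×10³ / 96.76 = 190.2 N·m.
For a solid shaft τ_max = 16T/(πd³), so d = (16T/(π τ_allow))^(1/3) = (16·190.2/(π·6.90×10^7))^(1/3) = 0.02412 m.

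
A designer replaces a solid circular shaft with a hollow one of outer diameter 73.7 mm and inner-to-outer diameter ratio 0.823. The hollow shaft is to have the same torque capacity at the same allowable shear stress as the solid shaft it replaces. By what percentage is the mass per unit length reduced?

51.4 %

Equal τ_max and T ⇒ the solid shaft needs d_s³ = d_o³(1−k⁴), so d_s = 73.7·(1−0.823⁴)^(1/3) = 60.06 mm.
Area ratio A_h/A_s = d_o²(1−k²)/d_s² = (1−k²)/(1−k⁴)^(2/3) = 0.4859.
Mass saving = 1 − 0.4859 = 51.4 %.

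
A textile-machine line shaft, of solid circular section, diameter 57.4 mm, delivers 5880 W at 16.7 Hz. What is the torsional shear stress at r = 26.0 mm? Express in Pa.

ω = 2π·16.7 = 104.9 rad/s, so T = P/ω = 5880 / 104.9 = 56.04 N·m.
J = πd⁴/32 = π(0.0574)⁴/32 = 1.066×10^-6 m⁴.
Shear stress varies linearly with radius: τ = T·r/J = 56.04 × 0.0260 / 1.066×10^-6 = 1.367×10^6 Pa.

1.37e6 Pa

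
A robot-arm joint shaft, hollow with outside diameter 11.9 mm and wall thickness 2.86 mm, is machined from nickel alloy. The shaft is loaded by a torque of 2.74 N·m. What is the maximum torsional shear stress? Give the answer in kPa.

J = π(d_o⁴ − d_i⁴)/32 = π(0.0119⁴ − 0.00618⁴)/32 = 1.826×10^-9 m⁴.
τ_max = T·r/J = 2.740 × 0.00595 / 1.826×10^-9 = 8.931×10^6 Pa.

8930 kPa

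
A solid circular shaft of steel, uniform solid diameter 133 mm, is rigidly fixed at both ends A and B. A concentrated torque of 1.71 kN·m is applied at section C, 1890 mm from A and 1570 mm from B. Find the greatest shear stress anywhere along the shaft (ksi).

With uniform GJ and both ends fixed, compatibility θ_AC = θ_CB gives T_A·a = T_B·b, together with T_A + T_B = T₀.
T_A = T₀·b/(a+b) = 1710·1570/3460 = 775.9 N·m; T_B = 934.1 N·m.
τ in each portion: τ_AC = 1.68×10^6 Pa, τ_CB = 2.02×10^6 Pa; maximum is in CB.
τ_max = T_CB·r/J = 934.1·0.0665/3.07×10^-5 = 2.022×10^6 Pa.

0.293 ksi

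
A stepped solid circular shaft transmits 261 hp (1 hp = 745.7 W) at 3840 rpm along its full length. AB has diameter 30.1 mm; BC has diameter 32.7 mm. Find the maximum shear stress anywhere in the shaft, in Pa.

9.04e7 Pa

ω = 2π·3840/60 = 402.1 rad/s, so T = P/ω = 261×745.7 / 402.1 = 484.0 N·m.
Under the same torque, τ_max = 16T/(πd³) is largest where d is smallest — segment AB (d = 30.1 mm).
τ_max = 16·484.0/(π·(0.0301)³) = 9.039×10^7 Pa.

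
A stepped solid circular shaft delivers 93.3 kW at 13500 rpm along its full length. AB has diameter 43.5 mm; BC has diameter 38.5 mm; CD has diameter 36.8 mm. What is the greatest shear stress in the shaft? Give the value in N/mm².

6.74 N/mm²

ω = 2π·13500/60 = 1414 rad/s, so T = P/ω = 93.3×10³ / 1414 = 66.00 N·m.
Under the same torque, τ_max = 16T/(πd³) is largest where d is smallest — segment CD (d = 36.8 mm).
τ_max = 16·66.00/(π·(0.0368)³) = 6.744×10^6 Pa.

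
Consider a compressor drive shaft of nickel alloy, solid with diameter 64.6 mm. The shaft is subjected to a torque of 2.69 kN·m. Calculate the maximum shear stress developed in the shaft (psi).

J = πd⁴/32 = π(0.0646)⁴/32 = 1.710×10^-6 m⁴.
τ_max = T·r/J = 2690 × 0.0323 / 1.710×10^-6 = 5.082×10^7 Pa.

7370 psi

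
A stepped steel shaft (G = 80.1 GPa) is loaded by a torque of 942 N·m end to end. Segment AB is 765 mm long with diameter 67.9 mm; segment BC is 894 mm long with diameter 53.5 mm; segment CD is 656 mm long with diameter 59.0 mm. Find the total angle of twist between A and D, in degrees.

1.37°

J_AB = π(0.0679)⁴/32 = 2.09×10^-6 m⁴; J_BC = π(0.0535)⁴/32 = 8.04×10^-7 m⁴; J_CD = π(0.0590)⁴/32 = 1.19×10^-6 m⁴.
θ = (T/G)·Σ L_i/J_i = (942.0/80.1×10⁹)·(0.765/2.09×10^-6 + 0.894/8.04×10^-7 + 0.656/1.19×10^-6) = 0.02387 rad.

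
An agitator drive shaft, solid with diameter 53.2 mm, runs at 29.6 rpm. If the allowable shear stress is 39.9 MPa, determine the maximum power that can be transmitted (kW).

J = πd⁴/32 = π(0.0532)⁴/32 = 7.864×10^-7 m⁴.
T_max = τ_allow·J/r = 3.99×10^7 × 7.864×10^-7 / 0.0266 = 1180 N·m.
ω = 2π·29.6/60 = 3.100 rad/s, so P_max = T_max·ω = 3656 W.

3.66 kW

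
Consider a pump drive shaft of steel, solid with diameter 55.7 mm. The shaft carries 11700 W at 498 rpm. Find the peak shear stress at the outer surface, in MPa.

6.61 MPa

ω = 2π·498/60 = 52.15 rad/s, so T = P/ω = 11700 / 52.15 = 224.4 N·m.
J = πd⁴/32 = π(0.0557)⁴/32 = 9.450×10^-7 m⁴.
τ_max = T·r/J = 224.4 × 0.0278 / 9.450×10^-7 = 6.612×10^6 Pa.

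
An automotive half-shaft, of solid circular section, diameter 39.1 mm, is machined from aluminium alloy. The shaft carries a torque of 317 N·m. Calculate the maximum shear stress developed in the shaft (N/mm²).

J = πd⁴/32 = π(0.0391)⁴/32 = 2.295×10^-7 m⁴.
τ_max = T·r/J = 317.0 × 0.0196 / 2.295×10^-7 = 2.701×10^7 Pa.

27.0 N/mm²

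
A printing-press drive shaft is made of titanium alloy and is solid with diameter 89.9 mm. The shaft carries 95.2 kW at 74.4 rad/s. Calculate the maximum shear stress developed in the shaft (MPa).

8.97 MPa

ω = 74.4 rad/s, so T = P/ω = 95.2×10³ / 74.40 = 1280 N·m.
J = πd⁴/32 = π(0.0899)⁴/32 = 6.413×10^-6 m⁴.
τ_max = T·r/J = 1280 × 0.0450 / 6.413×10^-6 = 8.969×10^6 Pa.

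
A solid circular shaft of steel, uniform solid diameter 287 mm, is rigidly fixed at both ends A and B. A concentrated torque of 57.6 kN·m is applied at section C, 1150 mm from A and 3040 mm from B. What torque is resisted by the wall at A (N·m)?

With uniform GJ and both ends fixed, compatibility θ_AC = θ_CB gives T_A·a = T_B·b, together with T_A + T_B = T₀.
T_A = T₀·b/(a+b) = 57600·3040/4190 = 41790 N·m; T_B = 15810 N·m.

41800 N·m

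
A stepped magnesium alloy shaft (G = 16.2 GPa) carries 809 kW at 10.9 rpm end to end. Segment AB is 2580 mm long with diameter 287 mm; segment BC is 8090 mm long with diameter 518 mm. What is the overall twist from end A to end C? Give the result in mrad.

ω = 2π·10.9/60 = 1.141 rad/s, so T = P/ω = 809×10³ / 1.141 = 708800 N·m.
J_AB = π(0.287)⁴/32 = 6.66×10^-4 m⁴; J_BC = π(0.518)⁴/32 = 7.07×10^-3 m⁴.
θ = (T/G)·Σ L_i/J_i = (708800/16.2×10⁹)·(2.58/6.66×10^-4 + 8.09/7.07×10^-3) = 0.2195 rad.

220 mrad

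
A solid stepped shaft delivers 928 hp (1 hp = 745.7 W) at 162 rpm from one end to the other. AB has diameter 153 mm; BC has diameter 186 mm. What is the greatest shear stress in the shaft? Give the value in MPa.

ω = 2π·162/60 = 16.96 rad/s, so T = P/ω = 928×745.7 / 16.96 = 40790 N·m.
Under the same torque, τ_max = 16T/(πd³) is largest where d is smallest — segment AB (d = 153 mm).
τ_max = 16·40790/(π·(0.153)³) = 5.800×10^7 Pa.

58.0 MPa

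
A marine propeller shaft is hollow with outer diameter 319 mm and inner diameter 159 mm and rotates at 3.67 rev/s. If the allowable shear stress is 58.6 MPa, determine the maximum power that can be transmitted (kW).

J = π(d_o⁴ − d_i⁴)/32 = π(0.319⁴ − 0.159⁴)/32 = 9.539×10^-4 m⁴.
T_max = τ_allow·J/r = 5.86×10^7 × 9.539×10^-4 / 0.160 = 350500 N·m.
ω = 2π·3.67 = 23.06 rad/s, so P_max = T_max·ω = 8.081×10^6 W.

8080 kW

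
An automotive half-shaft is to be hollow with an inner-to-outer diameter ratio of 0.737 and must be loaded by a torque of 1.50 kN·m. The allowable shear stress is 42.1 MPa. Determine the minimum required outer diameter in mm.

63.6 mm

For a hollow shaft with d_i/d_o = 0.737: τ_max = 16T/(π d_o³ (1−k⁴)), so d_o = [16T/(π τ_allow (1−k⁴))]^(1/3) = [16·1500/(π·4.21×10^7·0.7050)]^(1/3) = 0.06361 m.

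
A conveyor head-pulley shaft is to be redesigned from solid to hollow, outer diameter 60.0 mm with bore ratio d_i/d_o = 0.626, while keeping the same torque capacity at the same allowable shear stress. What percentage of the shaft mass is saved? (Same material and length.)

Equal τ_max and T ⇒ the solid shaft needs d_s³ = d_o³(1−k⁴), so d_s = 60.0·(1−0.626⁴)^(1/3) = 56.76 mm.
Area ratio A_h/A_s = d_o²(1−k²)/d_s² = (1−k²)/(1−k⁴)^(2/3) = 0.6796.
Mass saving = 1 − 0.6796 = 32.0 %.

32.0 %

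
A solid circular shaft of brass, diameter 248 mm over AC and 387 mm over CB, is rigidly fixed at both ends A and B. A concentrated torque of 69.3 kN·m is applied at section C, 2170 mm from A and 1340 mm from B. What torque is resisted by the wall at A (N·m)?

6540 N·m

Compatibility: T_A·a/J_AC = T_B·b/J_CB with T_A + T_B = T₀.
J_AC = 3.71×10^-4 m⁴, J_CB = 2.20×10^-3 m⁴, so T_A = T₀·(J_AC/a)/((J_AC/a)+(J_CB/b)) = 6536 N·m, T_B = 62760 N·m.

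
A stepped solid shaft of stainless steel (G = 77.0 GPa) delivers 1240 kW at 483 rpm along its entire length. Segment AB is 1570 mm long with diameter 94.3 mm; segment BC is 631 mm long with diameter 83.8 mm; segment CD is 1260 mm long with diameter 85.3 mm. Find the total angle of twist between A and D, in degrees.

10.5°

ω = 2π·483/60 = 50.58 rad/s, so T = P/ω = 1240×10³ / 50.58 = 24520 N·m.
J_AB = π(0.0943)⁴/32 = 7.76×10^-6 m⁴; J_BC = π(0.0838)⁴/32 = 4.84×10^-6 m⁴; J_CD = π(0.0853)⁴/32 = 5.20×10^-6 m⁴.
θ = (T/G)·Σ L_i/J_i = (24520/77.0×10⁹)·(1.57/7.76×10^-6 + 0.631/4.84×10^-6 + 1.26/5.20×10^-6) = 0.1831 rad.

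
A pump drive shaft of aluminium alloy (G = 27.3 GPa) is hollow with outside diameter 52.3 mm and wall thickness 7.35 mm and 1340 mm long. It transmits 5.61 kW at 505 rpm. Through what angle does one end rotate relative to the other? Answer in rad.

0.00967 rad

ω = 2π·505/60 = 52.88 rad/s, so T = P/ω = 5.61×10³ / 52.88 = 106.1 N·m.
J = π(d_o⁴ − d_i⁴)/32 = π(0.0523⁴ − 0.0376⁴)/32 = 5.383×10^-7 m⁴.
θ = T·L/(G·J) = 106.1 × 1.34 / (27.3×10⁹ × 5.383×10^-7) = 9.673×10^-3 rad.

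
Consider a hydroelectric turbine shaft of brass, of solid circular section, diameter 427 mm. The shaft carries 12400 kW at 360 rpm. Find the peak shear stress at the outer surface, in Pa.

2.15e7 Pa

ω = 2π·360/60 = 37.70 rad/s, so T = P/ω = 12400×10³ / 37.70 = 328900 N·m.
J = πd⁴/32 = π(0.427)⁴/32 = 3.264×10^-3 m⁴.
τ_max = T·r/J = 328900 × 0.213 / 3.264×10^-3 = 2.152×10^7 Pa.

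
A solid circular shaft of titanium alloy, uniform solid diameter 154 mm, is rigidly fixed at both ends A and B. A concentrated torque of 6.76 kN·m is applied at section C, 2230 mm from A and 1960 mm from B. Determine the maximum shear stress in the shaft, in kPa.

With uniform GJ and both ends fixed, compatibility θ_AC = θ_CB gives T_A·a = T_B·b, together with T_A + T_B = T₀.
T_A = T₀·b/(a+b) = 6760·1960/4190 = 3162 N·m; T_B = 3598 N·m.
τ in each portion: τ_AC = 4.41×10^6 Pa, τ_CB = 5.02×10^6 Pa; maximum is in CB.
τ_max = T_CB·r/J = 3598·0.0770/5.52×10^-5 = 5.017×10^6 Pa.

5020 kPa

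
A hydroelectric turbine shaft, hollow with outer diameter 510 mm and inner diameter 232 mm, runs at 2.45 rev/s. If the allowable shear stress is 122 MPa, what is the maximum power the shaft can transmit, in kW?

46800 kW

J = π(d_o⁴ − d_i⁴)/32 = π(0.510⁴ − 0.232⁴)/32 = 6.357×10^-3 m⁴.
T_max = τ_allow·J/r = 1.22×10^8 × 6.357×10^-3 / 0.255 = 3.042e6 N·m.
ω = 2π·2.45 = 15.39 rad/s, so P_max = T_max·ω = 4.682×10^7 W.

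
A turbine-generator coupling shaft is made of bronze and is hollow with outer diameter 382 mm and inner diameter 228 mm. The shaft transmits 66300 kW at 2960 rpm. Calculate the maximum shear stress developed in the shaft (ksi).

3.25 ksi

ω = 2π·2960/60 = 310.0 rad/s, so T = P/ω = 66300×10³ / 310.0 = 213900 N·m.
J = π(d_o⁴ − d_i⁴)/32 = π(0.382⁴ − 0.228⁴)/32 = 1.825×10^-3 m⁴.
τ_max = T·r/J = 213900 × 0.191 / 1.825×10^-3 = 2.238×10^7 Pa.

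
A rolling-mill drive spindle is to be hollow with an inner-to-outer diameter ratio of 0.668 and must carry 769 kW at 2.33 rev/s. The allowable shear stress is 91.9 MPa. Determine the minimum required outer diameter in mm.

ω = 2π·2.33 = 14.64 rad/s, so T = P/ω = 769×10³ / 14.64 = 52530 N·m.
For a hollow shaft with d_i/d_o = 0.668: τ_max = 16T/(π d_o³ (1−k⁴)), so d_o = [16T/(π τ_allow (1−k⁴))]^(1/3) = [16·52530/(π·9.19×10^7·0.8009)]^(1/3) = 0.1538 m.

154 mm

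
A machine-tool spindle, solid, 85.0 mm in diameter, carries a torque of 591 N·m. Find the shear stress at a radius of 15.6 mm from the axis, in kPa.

1800 kPa

J = πd⁴/32 = π(0.0850)⁴/32 = 5.125×10^-6 m⁴.
Shear stress varies linearly with radius: τ = T·r/J = 591.0 × 0.0156 / 5.125×10^-6 = 1.799×10^6 Pa.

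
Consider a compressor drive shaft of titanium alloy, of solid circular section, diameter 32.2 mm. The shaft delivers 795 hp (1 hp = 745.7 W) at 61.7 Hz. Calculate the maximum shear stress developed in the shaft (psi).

ω = 2π·61.7 = 387.7 rad/s, so T = P/ω = 795×745.7 / 387.7 = 1529 N·m.
J = πd⁴/32 = π(0.0322)⁴/32 = 1.055×10^-7 m⁴.
τ_max = T·r/J = 1529 × 0.0161 / 1.055×10^-7 = 2.333×10^8 Pa.

33800 psi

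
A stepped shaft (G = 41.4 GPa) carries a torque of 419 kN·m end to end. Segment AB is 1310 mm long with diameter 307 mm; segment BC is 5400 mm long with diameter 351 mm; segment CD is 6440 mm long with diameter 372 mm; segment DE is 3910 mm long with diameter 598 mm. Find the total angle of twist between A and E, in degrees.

J_AB = π(0.307)⁴/32 = 8.72×10^-4 m⁴; J_BC = π(0.351)⁴/32 = 1.49×10^-3 m⁴; J_CD = π(0.372)⁴/32 = 1.88×10^-3 m⁴; J_DE = π(0.598)⁴/32 = 0.0126 m⁴.
θ = (T/G)·Σ L_i/J_i = (419000/41.4×10⁹)·(1.31/8.72×10^-4 + 5.40/1.49×10^-3 + 6.44/1.88×10^-3 + 3.91/0.0126) = 0.08970 rad.

5.14°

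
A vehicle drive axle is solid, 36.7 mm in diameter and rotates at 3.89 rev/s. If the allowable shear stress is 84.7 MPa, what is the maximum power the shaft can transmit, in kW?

J = πd⁴/32 = π(0.0367)⁴/32 = 1.781×10^-7 m⁴.
T_max = τ_allow·J/r = 8.47×10^7 × 1.781×10^-7 / 0.0184 = 822.1 N·m.
ω = 2π·3.89 = 24.44 rad/s, so P_max = T_max·ω = 2.009×10^4 W.

20.1 kW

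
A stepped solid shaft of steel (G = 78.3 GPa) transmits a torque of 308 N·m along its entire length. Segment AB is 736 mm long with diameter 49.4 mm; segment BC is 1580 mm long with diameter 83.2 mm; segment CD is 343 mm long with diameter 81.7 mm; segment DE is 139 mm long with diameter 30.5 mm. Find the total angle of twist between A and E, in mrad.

J_AB = π(0.0494)⁴/32 = 5.85×10^-7 m⁴; J_BC = π(0.0832)⁴/32 = 4.70×10^-6 m⁴; J_CD = π(0.0817)⁴/32 = 4.37×10^-6 m⁴; J_DE = π(0.0305)⁴/32 = 8.50×10^-8 m⁴.
θ = (T/G)·Σ L_i/J_i = (308.0/78.3×10⁹)·(0.736/5.85×10^-7 + 1.58/4.70×10^-6 + 0.343/4.37×10^-6 + 0.139/8.50×10^-8) = 0.01302 rad.

13.0 mrad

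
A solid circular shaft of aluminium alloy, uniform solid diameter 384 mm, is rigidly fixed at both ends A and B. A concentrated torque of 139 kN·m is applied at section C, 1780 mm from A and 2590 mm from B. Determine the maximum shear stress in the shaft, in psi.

With uniform GJ and both ends fixed, compatibility θ_AC = θ_CB gives T_A·a = T_B·b, together with T_A + T_B = T₀.
T_A = T₀·b/(a+b) = 139000·2590/4370 = 82380 N·m; T_B = 56620 N·m.
τ in each portion: τ_AC = 7.41×10^6 Pa, τ_CB = 5.09×10^6 Pa; maximum is in AC.
τ_max = T_AC·r/J = 82380·0.192/2.13×10^-3 = 7.410×10^6 Pa.

1070 psi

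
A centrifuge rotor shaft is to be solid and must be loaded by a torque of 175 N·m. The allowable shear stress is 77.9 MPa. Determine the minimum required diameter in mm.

22.5 mm

For a solid shaft τ_max = 16T/(πd³), so d = (16T/(π τ_allow))^(1/3) = (16·175.0/(π·7.79×10^7))^(1/3) = 0.02253 m.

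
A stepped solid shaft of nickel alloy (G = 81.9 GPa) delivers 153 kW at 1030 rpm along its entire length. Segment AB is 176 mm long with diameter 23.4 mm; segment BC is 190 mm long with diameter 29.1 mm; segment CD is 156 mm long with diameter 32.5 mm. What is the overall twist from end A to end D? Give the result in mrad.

175 mrad

ω = 2π·1030/60 = 107.9 rad/s, so T = P/ω = 153×10³ / 107.9 = 1418 N·m.
J_AB = π(0.0234)⁴/32 = 2.94×10^-8 m⁴; J_BC = π(0.0291)⁴/32 = 7.04×10^-8 m⁴; J_CD = π(0.0325)⁴/32 = 1.10×10^-7 m⁴.
θ = (T/G)·Σ L_i/J_i = (1418/81.9×10⁹)·(0.176/2.94×10^-8 + 0.190/7.04×10^-8 + 0.156/1.10×10^-7) = 0.1750 rad.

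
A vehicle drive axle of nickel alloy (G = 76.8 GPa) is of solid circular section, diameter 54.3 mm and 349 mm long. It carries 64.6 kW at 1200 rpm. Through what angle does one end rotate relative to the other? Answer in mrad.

2.74 mrad

ω = 2π·1200/60 = 125.7 rad/s, so T = P/ω = 64.6×10³ / 125.7 = 514.1 N·m.
J = πd⁴/32 = π(0.0543)⁴/32 = 8.535×10^-7 m⁴.
θ = T·L/(G·J) = 514.1 × 0.349 / (76.8×10⁹ × 8.535×10^-7) = 2.737×10^-3 rad.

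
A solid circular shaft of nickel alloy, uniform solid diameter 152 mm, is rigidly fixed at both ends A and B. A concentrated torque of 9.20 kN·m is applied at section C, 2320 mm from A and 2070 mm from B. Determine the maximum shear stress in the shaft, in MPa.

With uniform GJ and both ends fixed, compatibility θ_AC = θ_CB gives T_A·a = T_B·b, together with T_A + T_B = T₀.
T_A = T₀·b/(a+b) = 9200·2070/4390 = 4338 N·m; T_B = 4862 N·m.
τ in each portion: τ_AC = 6.29×10^6 Pa, τ_CB = 7.05×10^6 Pa; maximum is in CB.
τ_max = T_CB·r/J = 4862·0.0760/5.24×10^-5 = 7.051×10^6 Pa.

7.05 MPa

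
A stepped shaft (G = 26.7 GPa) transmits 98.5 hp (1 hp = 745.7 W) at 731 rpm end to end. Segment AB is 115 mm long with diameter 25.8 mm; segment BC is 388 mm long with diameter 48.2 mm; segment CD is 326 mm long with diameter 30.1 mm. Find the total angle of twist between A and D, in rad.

ω = 2π·731/60 = 76.55 rad/s, so T = P/ω = 98.5×745.7 / 76.55 = 959.5 N·m.
J_AB = π(0.0258)⁴/32 = 4.35×10^-8 m⁴; J_BC = π(0.0482)⁴/32 = 5.30×10^-7 m⁴; J_CD = π(0.0301)⁴/32 = 8.06×10^-8 m⁴.
θ = (T/G)·Σ L_i/J_i = (959.5/26.7×10⁹)·(0.115/4.35×10^-8 + 0.388/5.30×10^-7 + 0.326/8.06×10^-8) = 0.2667 rad.

0.267 rad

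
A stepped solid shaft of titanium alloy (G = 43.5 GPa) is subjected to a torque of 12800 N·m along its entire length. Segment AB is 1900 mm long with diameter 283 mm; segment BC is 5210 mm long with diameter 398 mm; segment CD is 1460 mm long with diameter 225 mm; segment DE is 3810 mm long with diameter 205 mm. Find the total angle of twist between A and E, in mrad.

J_AB = π(0.283)⁴/32 = 6.30×10^-4 m⁴; J_BC = π(0.398)⁴/32 = 2.46×10^-3 m⁴; J_CD = π(0.225)⁴/32 = 2.52×10^-4 m⁴; J_DE = π(0.205)⁴/32 = 1.73×10^-4 m⁴.
θ = (T/G)·Σ L_i/J_i = (12800/43.5×10⁹)·(1.90/6.30×10^-4 + 5.21/2.46×10^-3 + 1.46/2.52×10^-4 + 3.81/1.73×10^-4) = 9.684×10^-3 rad.

9.68 mrad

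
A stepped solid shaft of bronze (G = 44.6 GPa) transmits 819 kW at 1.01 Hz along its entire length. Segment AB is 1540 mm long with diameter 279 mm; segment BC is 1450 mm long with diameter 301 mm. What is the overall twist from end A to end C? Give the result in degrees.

0.728°

ω = 2π·1.01 = 6.346 rad/s, so T = P/ω = 819×10³ / 6.346 = 129100 N·m.
J_AB = π(0.279)⁴/32 = 5.95×10^-4 m⁴; J_BC = π(0.301)⁴/32 = 8.06×10^-4 m⁴.
θ = (T/G)·Σ L_i/J_i = (129100/44.6×10⁹)·(1.54/5.95×10^-4 + 1.45/8.06×10^-4) = 0.01270 rad.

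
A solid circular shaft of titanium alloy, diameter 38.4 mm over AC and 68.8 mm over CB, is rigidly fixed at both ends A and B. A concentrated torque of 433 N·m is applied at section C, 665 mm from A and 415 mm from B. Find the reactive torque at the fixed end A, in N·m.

24.7 N·m

Compatibility: T_A·a/J_AC = T_B·b/J_CB with T_A + T_B = T₀.
J_AC = 2.13×10^-7 m⁴, J_CB = 2.20×10^-6 m⁴, so T_A = T₀·(J_AC/a)/((J_AC/a)+(J_CB/b)) = 24.73 N·m, T_B = 408.3 N·m.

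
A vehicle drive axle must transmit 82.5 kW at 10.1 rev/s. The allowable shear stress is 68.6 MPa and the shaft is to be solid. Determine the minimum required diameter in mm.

45.9 mm

ω = 2π·10.1 = 63.46 rad/s, so T = P/ω = 82.5×10³ / 63.46 = 1300 N·m.
For a solid shaft τ_max = 16T/(πd³), so d = (16T/(π τ_allow))^(1/3) = (16·1300/(π·6.86×10^7))^(1/3) = 0.04587 m.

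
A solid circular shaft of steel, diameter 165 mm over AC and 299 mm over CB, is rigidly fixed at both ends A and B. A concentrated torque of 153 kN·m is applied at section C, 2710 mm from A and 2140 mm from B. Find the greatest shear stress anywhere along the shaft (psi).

3940 psi

Compatibility: T_A·a/J_AC = T_B·b/J_CB with T_A + T_B = T₀.
J_AC = 7.28×10^-5 m⁴, J_CB = 7.85×10^-4 m⁴, so T_A = T₀·(J_AC/a)/((J_AC/a)+(J_CB/b)) = 10440 N·m, T_B = 142600 N·m.
τ in each portion: τ_AC = 1.18×10^7 Pa, τ_CB = 2.72×10^7 Pa; maximum is in CB.
τ_max = T_CB·r/J = 142600·0.149/7.85×10^-4 = 2.716×10^7 Pa.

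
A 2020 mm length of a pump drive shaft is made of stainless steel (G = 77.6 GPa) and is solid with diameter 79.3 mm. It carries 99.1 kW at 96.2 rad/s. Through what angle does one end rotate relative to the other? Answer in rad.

ω = 96.2 rad/s, so T = P/ω = 99.1×10³ / 96.20 = 1030 N·m.
J = πd⁴/32 = π(0.0793)⁴/32 = 3.882×10^-6 m⁴.
θ = T·L/(G·J) = 1030 × 2.02 / (77.6×10⁹ × 3.882×10^-6) = 6.907×10^-3 rad.

0.00691 rad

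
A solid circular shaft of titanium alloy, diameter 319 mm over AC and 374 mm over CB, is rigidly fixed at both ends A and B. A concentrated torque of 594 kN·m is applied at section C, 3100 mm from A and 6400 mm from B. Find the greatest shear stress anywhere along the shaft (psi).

Compatibility: T_A·a/J_AC = T_B·b/J_CB with T_A + T_B = T₀.
J_AC = 1.02×10^-3 m⁴, J_CB = 1.92×10^-3 m⁴, so T_A = T₀·(J_AC/a)/((J_AC/a)+(J_CB/b)) = 310200 N·m, T_B = 283800 N·m.
τ in each portion: τ_AC = 4.87×10^7 Pa, τ_CB = 2.76×10^7 Pa; maximum is in AC.
τ_max = T_AC·r/J = 310200·0.160/1.02×10^-3 = 4.866×10^7 Pa.

7060 psi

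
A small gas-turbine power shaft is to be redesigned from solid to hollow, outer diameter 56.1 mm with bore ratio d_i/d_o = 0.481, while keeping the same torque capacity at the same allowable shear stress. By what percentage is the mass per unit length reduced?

20.3 %

Equal τ_max and T ⇒ the solid shaft needs d_s³ = d_o³(1−k⁴), so d_s = 56.1·(1−0.481⁴)^(1/3) = 55.08 mm.
Area ratio A_h/A_s = d_o²(1−k²)/d_s² = (1−k²)/(1−k⁴)^(2/3) = 0.7974.
Mass saving = 1 − 0.7974 = 20.3 %.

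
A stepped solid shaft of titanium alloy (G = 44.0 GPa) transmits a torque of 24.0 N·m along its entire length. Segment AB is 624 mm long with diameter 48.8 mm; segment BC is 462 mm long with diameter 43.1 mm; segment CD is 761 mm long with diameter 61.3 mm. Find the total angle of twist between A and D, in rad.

0.00165 rad

J_AB = π(0.0488)⁴/32 = 5.57×10^-7 m⁴; J_BC = π(0.0431)⁴/32 = 3.39×10^-7 m⁴; J_CD = π(0.0613)⁴/32 = 1.39×10^-6 m⁴.
θ = (T/G)·Σ L_i/J_i = (24.00/44.0×10⁹)·(0.624/5.57×10^-7 + 0.462/3.39×10^-7 + 0.761/1.39×10^-6) = 1.655×10^-3 rad.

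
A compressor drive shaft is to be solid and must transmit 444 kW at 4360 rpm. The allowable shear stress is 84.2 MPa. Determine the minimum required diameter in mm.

ω = 2π·4360/60 = 456.6 rad/s, so T = P/ω = 444×10³ / 456.6 = 972.5 N·m.
For a solid shaft τ_max = 16T/(πd³), so d = (16T/(π τ_allow))^(1/3) = (16·972.5/(π·8.42×10^7))^(1/3) = 0.03889 m.

38.9 mm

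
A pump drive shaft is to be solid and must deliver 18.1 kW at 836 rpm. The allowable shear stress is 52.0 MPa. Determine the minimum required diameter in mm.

27.3 mm

ω = 2π·836/60 = 87.55 rad/s, so T = P/ω = 18.1×10³ / 87.55 = 206.7 N·m.
For a solid shaft τ_max = 16T/(πd³), so d = (16T/(π τ_allow))^(1/3) = (16·206.7/(π·5.20×10^7))^(1/3) = 0.02726 m.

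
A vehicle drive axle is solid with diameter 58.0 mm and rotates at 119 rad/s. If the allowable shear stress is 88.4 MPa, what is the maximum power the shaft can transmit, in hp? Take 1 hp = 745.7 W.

J = πd⁴/32 = π(0.0580)⁴/32 = 1.111×10^-6 m⁴.
T_max = τ_allow·J/r = 8.84×10^7 × 1.111×10^-6 / 0.0290 = 3387 N·m.
ω = 119 rad/s, so P_max = T_max·ω = 4.030×10^5 W.

540 hp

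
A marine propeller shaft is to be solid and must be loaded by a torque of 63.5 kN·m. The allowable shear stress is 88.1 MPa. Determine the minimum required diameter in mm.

For a solid shaft τ_max = 16T/(πd³), so d = (16T/(π τ_allow))^(1/3) = (16·63500/(π·8.81×10^7))^(1/3) = 0.1543 m.

154 mm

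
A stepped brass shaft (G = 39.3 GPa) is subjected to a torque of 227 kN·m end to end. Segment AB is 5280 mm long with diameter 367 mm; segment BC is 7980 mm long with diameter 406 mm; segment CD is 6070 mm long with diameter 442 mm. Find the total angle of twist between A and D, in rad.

0.0438 rad

J_AB = π(0.367)⁴/32 = 1.78×10^-3 m⁴; J_BC = π(0.406)⁴/32 = 2.67×10^-3 m⁴; J_CD = π(0.442)⁴/32 = 3.75×10^-3 m⁴.
θ = (T/G)·Σ L_i/J_i = (227000/39.3×10⁹)·(5.28/1.78×10^-3 + 7.98/2.67×10^-3 + 6.07/3.75×10^-3) = 0.04376 rad.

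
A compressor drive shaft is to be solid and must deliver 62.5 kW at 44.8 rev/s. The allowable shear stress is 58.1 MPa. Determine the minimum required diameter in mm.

ω = 2π·44.8 = 281.5 rad/s, so T = P/ω = 62.5×10³ / 281.5 = 222.0 N·m.
For a solid shaft τ_max = 16T/(πd³), so d = (16T/(π τ_allow))^(1/3) = (16·222.0/(π·5.81×10^7))^(1/3) = 0.02690 m.

26.9 mm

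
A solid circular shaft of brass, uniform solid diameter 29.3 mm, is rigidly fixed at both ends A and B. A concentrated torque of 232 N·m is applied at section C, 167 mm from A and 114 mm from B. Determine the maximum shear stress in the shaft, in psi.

With uniform GJ and both ends fixed, compatibility θ_AC = θ_CB gives T_A·a = T_B·b, together with T_A + T_B = T₀.
T_A = T₀·b/(a+b) = 232.0·114/281.0 = 94.12 N·m; T_B = 137.9 N·m.
τ in each portion: τ_AC = 1.91×10^7 Pa, τ_CB = 2.79×10^7 Pa; maximum is in CB.
τ_max = T_CB·r/J = 137.9·0.0146/7.24×10^-8 = 2.792×10^7 Pa.

4050 psi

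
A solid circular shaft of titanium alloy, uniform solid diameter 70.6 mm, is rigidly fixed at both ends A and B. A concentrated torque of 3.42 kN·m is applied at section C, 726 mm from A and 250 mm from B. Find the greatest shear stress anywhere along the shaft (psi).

5340 psi

With uniform GJ and both ends fixed, compatibility θ_AC = θ_CB gives T_A·a = T_B·b, together with T_A + T_B = T₀.
T_A = T₀·b/(a+b) = 3420·250/976.0 = 876.0 N·m; T_B = 2544 N·m.
τ in each portion: τ_AC = 1.27×10^7 Pa, τ_CB = 3.68×10^7 Pa; maximum is in CB.
τ_max = T_CB·r/J = 2544·0.0353/2.44×10^-6 = 3.682×10^7 Pa.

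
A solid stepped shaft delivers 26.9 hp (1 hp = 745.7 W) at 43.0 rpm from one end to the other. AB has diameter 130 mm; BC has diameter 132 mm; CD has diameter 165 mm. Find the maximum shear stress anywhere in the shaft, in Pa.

ω = 2π·43.0/60 = 4.503 rad/s, so T = P/ω = 26.9×745.7 / 4.503 = 4455 N·m.
Under the same torque, τ_max = 16T/(πd³) is largest where d is smallest — segment AB (d = 130 mm).
τ_max = 16·4455/(π·(0.130)³) = 1.033×10^7 Pa.

1.03e7 Pa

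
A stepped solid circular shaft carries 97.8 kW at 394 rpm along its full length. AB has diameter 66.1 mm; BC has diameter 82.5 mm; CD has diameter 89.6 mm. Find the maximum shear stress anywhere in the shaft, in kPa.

41800 kPa

ω = 2π·394/60 = 41.26 rad/s, so T = P/ω = 97.8×10³ / 41.26 = 2370 N·m.
Under the same torque, τ_max = 16T/(πd³) is largest where d is smallest — segment AB (d = 66.1 mm).
τ_max = 16·2370/(π·(0.0661)³) = 4.180×10^7 Pa.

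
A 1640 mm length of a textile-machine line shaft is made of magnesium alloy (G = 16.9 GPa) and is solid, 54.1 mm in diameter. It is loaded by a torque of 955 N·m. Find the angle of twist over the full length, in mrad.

110 mrad

J = πd⁴/32 = π(0.0541)⁴/32 = 8.410×10^-7 m⁴.
θ = T·L/(G·J) = 955.0 × 1.64 / (16.9×10⁹ × 8.410×10^-7) = 0.1102 rad.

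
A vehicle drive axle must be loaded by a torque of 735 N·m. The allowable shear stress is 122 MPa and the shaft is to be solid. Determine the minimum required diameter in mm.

For a solid shaft τ_max = 16T/(πd³), so d = (16T/(π τ_allow))^(1/3) = (16·735.0/(π·1.22×10^8))^(1/3) = 0.03131 m.

31.3 mm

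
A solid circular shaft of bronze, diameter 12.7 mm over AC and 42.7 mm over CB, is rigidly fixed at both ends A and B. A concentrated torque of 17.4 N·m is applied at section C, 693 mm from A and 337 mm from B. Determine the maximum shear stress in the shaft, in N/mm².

Compatibility: T_A·a/J_AC = T_B·b/J_CB with T_A + T_B = T₀.
J_AC = 2.55×10^-9 m⁴, J_CB = 3.26×10^-7 m⁴, so T_A = T₀·(J_AC/a)/((J_AC/a)+(J_CB/b)) = 0.06596 N·m, T_B = 17.33 N·m.
τ in each portion: τ_AC = 1.64×10^5 Pa, τ_CB = 1.13×10^6 Pa; maximum is in CB.
τ_max = T_CB·r/J = 17.33·0.0214/3.26×10^-7 = 1.134×10^6 Pa.

1.13 N/mm²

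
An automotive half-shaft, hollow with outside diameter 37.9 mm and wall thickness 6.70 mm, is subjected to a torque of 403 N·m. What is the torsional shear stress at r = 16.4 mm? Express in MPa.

39.5 MPa

J = π(d_o⁴ − d_i⁴)/32 = π(0.0379⁴ − 0.0245⁴)/32 = 1.672×10^-7 m⁴.
Shear stress varies linearly with radius: τ = T·r/J = 403.0 × 0.0164 / 1.672×10^-7 = 3.953×10^7 Pa.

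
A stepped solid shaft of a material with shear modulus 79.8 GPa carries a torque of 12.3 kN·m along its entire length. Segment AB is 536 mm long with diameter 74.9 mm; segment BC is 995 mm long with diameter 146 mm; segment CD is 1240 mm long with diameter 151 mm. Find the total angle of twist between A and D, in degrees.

1.94°

J_AB = π(0.0749)⁴/32 = 3.09×10^-6 m⁴; J_BC = π(0.146)⁴/32 = 4.46×10^-5 m⁴; J_CD = π(0.151)⁴/32 = 5.10×10^-5 m⁴.
θ = (T/G)·Σ L_i/J_i = (12300/79.8×10⁹)·(0.536/3.09×10^-6 + 0.995/4.46×10^-5 + 1.24/5.10×10^-5) = 0.03392 rad.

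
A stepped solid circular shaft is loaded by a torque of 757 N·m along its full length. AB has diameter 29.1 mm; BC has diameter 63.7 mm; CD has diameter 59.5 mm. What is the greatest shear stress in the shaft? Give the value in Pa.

1.56e8 Pa

Under the same torque, τ_max = 16T/(πd³) is largest where d is smallest — segment AB (d = 29.1 mm).
τ_max = 16·757.0/(π·(0.0291)³) = 1.565×10^8 Pa.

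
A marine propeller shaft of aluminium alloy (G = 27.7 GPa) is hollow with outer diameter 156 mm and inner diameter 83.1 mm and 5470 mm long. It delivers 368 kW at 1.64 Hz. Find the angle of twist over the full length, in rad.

ω = 2π·1.64 = 10.30 rad/s, so T = P/ω = 368×10³ / 10.30 = 35710 N·m.
J = π(d_o⁴ − d_i⁴)/32 = π(0.156⁴ − 0.0831⁴)/32 = 5.346×10^-5 m⁴.
θ = T·L/(G·J) = 35710 × 5.47 / (27.7×10⁹ × 5.346×10^-5) = 0.1319 rad.

0.132 rad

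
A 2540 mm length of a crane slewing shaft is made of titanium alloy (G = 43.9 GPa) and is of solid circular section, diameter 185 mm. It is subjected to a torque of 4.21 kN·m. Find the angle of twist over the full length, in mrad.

2.12 mrad

J = πd⁴/32 = π(0.185)⁴/32 = 1.150×10^-4 m⁴.
θ = T·L/(G·J) = 4210 × 2.54 / (43.9×10⁹ × 1.150×10^-4) = 2.118×10^-3 rad.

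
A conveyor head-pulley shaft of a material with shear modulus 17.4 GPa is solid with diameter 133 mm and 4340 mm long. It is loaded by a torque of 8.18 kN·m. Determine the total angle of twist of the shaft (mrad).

66.4 mrad

J = πd⁴/32 = π(0.133)⁴/32 = 3.072×10^-5 m⁴.
θ = T·L/(G·J) = 8180 × 4.34 / (17.4×10⁹ × 3.072×10^-5) = 0.06642 rad.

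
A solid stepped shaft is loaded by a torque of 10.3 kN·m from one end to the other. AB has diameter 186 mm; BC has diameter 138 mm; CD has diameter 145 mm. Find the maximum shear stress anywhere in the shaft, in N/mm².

Under the same torque, τ_max = 16T/(πd³) is largest where d is smallest — segment BC (d = 138 mm).
τ_max = 16·10300/(π·(0.138)³) = 1.996×10^7 Pa.

20.0 N/mm²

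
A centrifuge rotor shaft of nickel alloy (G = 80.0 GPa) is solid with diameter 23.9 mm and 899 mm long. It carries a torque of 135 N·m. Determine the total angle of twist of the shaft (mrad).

J = πd⁴/32 = π(0.0239)⁴/32 = 3.203×10^-8 m⁴.
θ = T·L/(G·J) = 135.0 × 0.899 / (80.0×10⁹ × 3.203×10^-8) = 0.04736 rad.

47.4 mrad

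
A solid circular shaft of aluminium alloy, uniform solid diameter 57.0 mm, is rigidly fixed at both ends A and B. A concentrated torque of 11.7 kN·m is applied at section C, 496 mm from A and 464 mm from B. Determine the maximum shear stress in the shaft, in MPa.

166 MPa

With uniform GJ and both ends fixed, compatibility θ_AC = θ_CB gives T_A·a = T_B·b, together with T_A + T_B = T₀.
T_A = T₀·b/(a+b) = 11700·464/960.0 = 5655 N·m; T_B = 6045 N·m.
τ in each portion: τ_AC = 1.56×10^8 Pa, τ_CB = 1.66×10^8 Pa; maximum is in CB.
τ_max = T_CB·r/J = 6045·0.0285/1.04×10^-6 = 1.662×10^8 Pa.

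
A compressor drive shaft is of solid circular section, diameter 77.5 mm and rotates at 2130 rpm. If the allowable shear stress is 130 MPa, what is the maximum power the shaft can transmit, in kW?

J = πd⁴/32 = π(0.0775)⁴/32 = 3.542×10^-6 m⁴.
T_max = τ_allow·J/r = 1.30×10^8 × 3.542×10^-6 / 0.0387 = 11880 N·m.
ω = 2π·2130/60 = 223.1 rad/s, so P_max = T_max·ω = 2.650×10^6 W.

2650 kW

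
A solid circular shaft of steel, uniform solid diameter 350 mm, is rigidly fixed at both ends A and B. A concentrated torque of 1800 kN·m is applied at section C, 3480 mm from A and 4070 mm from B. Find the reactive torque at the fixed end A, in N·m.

970000 N·m

With uniform GJ and both ends fixed, compatibility θ_AC = θ_CB gives T_A·a = T_B·b, together with T_A + T_B = T₀.
T_A = T₀·b/(a+b) = 1.800e6·4070/7550 = 970300 N·m; T_B = 829700 N·m.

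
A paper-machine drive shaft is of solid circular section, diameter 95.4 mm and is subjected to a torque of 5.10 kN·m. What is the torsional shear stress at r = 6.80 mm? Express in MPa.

J = πd⁴/32 = π(0.0954)⁴/32 = 8.132×10^-6 m⁴.
Shear stress varies linearly with radius: τ = T·r/J = 5100 × 0.00680 / 8.132×10^-6 = 4.265×10^6 Pa.

4.26 MPa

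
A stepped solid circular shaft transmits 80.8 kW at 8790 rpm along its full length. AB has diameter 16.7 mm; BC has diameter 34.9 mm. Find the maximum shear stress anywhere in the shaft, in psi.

ω = 2π·8790/60 = 920.5 rad/s, so T = P/ω = 80.8×10³ / 920.5 = 87.78 N·m.
Under the same torque, τ_max = 16T/(πd³) is largest where d is smallest — segment AB (d = 16.7 mm).
τ_max = 16·87.78/(π·(0.0167)³) = 9.599×10^7 Pa.

13900 psi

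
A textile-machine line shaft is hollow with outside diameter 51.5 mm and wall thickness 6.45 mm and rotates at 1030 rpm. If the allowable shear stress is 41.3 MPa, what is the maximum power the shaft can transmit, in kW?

81.8 kW

J = π(d_o⁴ − d_i⁴)/32 = π(0.0515⁴ − 0.0386⁴)/32 = 4.727×10^-7 m⁴.
T_max = τ_allow·J/r = 4.13×10^7 × 4.727×10^-7 / 0.0257 = 758.1 N·m.
ω = 2π·1030/60 = 107.9 rad/s, so P_max = T_max·ω = 8.177×10^4 W.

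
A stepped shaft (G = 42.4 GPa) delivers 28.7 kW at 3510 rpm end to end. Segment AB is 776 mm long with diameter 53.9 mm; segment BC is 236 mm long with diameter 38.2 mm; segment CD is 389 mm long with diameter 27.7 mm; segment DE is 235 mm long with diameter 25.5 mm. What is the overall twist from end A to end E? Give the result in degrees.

ω = 2π·3510/60 = 367.6 rad/s, so T = P/ω = 28.7×10³ / 367.6 = 78.08 N·m.
J_AB = π(0.0539)⁴/32 = 8.29×10^-7 m⁴; J_BC = π(0.0382)⁴/32 = 2.09×10^-7 m⁴; J_CD = π(0.0277)⁴/32 = 5.78×10^-8 m⁴; J_DE = π(0.0255)⁴/32 = 4.15×10^-8 m⁴.
θ = (T/G)·Σ L_i/J_i = (78.08/42.4×10⁹)·(0.776/8.29×10^-7 + 0.236/2.09×10^-7 + 0.389/5.78×10^-8 + 0.235/4.15×10^-8) = 0.02662 rad.

1.53°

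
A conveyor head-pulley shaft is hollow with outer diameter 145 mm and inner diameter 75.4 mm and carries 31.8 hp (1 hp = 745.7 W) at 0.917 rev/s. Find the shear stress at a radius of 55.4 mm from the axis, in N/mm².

ω = 2π·0.917 = 5.762 rad/s, so T = P/ω = 31.8×745.7 / 5.762 = 4116 N·m.
J = π(d_o⁴ − d_i⁴)/32 = π(0.145⁴ − 0.0754⁴)/32 = 4.023×10^-5 m⁴.
Shear stress varies linearly with radius: τ = T·r/J = 4116 × 0.0554 / 4.023×10^-5 = 5.668×10^6 Pa.

5.67 N/mm²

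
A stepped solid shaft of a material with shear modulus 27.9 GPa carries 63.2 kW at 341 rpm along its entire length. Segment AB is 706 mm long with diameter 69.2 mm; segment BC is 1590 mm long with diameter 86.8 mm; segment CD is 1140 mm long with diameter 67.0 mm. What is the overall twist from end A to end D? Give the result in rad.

0.0745 rad

ω = 2π·341/60 = 35.71 rad/s, so T = P/ω = 63.2×10³ / 35.71 = 1770 N·m.
J_AB = π(0.0692)⁴/32 = 2.25×10^-6 m⁴; J_BC = π(0.0868)⁴/32 = 5.57×10^-6 m⁴; J_CD = π(0.0670)⁴/32 = 1.98×10^-6 m⁴.
θ = (T/G)·Σ L_i/J_i = (1770/27.9×10⁹)·(0.706/2.25×10^-6 + 1.59/5.57×10^-6 + 1.14/1.98×10^-6) = 0.07455 rad.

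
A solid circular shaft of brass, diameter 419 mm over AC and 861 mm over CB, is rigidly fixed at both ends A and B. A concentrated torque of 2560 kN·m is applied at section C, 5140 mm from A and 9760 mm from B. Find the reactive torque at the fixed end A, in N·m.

Compatibility: T_A·a/J_AC = T_B·b/J_CB with T_A + T_B = T₀.
J_AC = 3.03×10^-3 m⁴, J_CB = 0.0540 m⁴, so T_A = T₀·(J_AC/a)/((J_AC/a)+(J_CB/b)) = 246400 N·m, T_B = 2.314e6 N·m.

246000 N·m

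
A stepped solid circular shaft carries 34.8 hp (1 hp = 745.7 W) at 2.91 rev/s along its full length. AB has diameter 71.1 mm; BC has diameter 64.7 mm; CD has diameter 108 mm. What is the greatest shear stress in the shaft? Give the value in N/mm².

ω = 2π·2.91 = 18.28 rad/s, so T = P/ω = 34.8×745.7 / 18.28 = 1419 N·m.
Under the same torque, τ_max = 16T/(πd³) is largest where d is smallest — segment BC (d = 64.7 mm).
τ_max = 16·1419/(π·(0.0647)³) = 2.669×10^7 Pa.

26.7 N/mm²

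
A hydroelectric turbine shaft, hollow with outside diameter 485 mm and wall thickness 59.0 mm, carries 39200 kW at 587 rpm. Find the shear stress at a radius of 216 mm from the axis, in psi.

5470 psi

ω = 2π·587/60 = 61.47 rad/s, so T = P/ω = 39200×10³ / 61.47 = 637700 N·m.
J = π(d_o⁴ − d_i⁴)/32 = π(0.485⁴ − 0.367⁴)/32 = 3.651×10^-3 m⁴.
Shear stress varies linearly with radius: τ = T·r/J = 637700 × 0.216 / 3.651×10^-3 = 3.773×10^7 Pa.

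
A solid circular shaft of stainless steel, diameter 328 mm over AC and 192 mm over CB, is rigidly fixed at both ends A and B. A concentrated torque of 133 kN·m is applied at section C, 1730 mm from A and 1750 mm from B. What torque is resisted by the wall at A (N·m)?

119000 N·m

Compatibility: T_A·a/J_AC = T_B·b/J_CB with T_A + T_B = T₀.
J_AC = 1.14×10^-3 m⁴, J_CB = 1.33×10^-4 m⁴, so T_A = T₀·(J_AC/a)/((J_AC/a)+(J_CB/b)) = 119200 N·m, T_B = 13830 N·m.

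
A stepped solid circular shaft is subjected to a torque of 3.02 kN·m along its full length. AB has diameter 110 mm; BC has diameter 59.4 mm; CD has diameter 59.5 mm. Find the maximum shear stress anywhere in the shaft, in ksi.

Under the same torque, τ_max = 16T/(πd³) is largest where d is smallest — segment BC (d = 59.4 mm).
τ_max = 16·3020/(π·(0.0594)³) = 7.339×10^7 Pa.

10.6 ksi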